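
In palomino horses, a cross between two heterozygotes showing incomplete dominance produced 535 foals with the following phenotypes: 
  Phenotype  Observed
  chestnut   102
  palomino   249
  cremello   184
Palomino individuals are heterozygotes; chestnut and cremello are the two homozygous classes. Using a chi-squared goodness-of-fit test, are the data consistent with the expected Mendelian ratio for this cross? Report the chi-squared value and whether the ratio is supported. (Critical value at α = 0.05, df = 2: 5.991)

With incomplete dominance, a heterozygote × heterozygote cross gives a 1:2:1 phenotypic ratio.
The 1:2:1 ratio has 4 parts, so with N = 535 the expected counts are:
  chestnut: 535 × 1/4 = 133.75
  palomino: 535 × 2/4 = 267.5
  cremello: 535 × 1/4 = 133.75
χ² = Σ (O − E)² / E
  chestnut: (102 − 133.75)² / 133.75 = 7.5369
  palomino: (249 − 267.5)² / 267.5 = 1.2794
  cremello: (184 − 133.75)² / 133.75 = 18.8790
χ² = 7.5369 + 1.2794 + 18.8790 = 27.6953 ≈ 27.695
Degrees of freedom = 3 − 1 = 2; critical value at α = 0.05 is 5.991.
Since 27.695 > 5.991, we reject the null hypothesis — the data do not fit the 1:2:1 ratio.

27.695; not consistent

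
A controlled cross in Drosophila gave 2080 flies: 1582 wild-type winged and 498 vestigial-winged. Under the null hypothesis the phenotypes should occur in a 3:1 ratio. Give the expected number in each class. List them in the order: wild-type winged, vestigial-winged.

Under the 3:1 hypothesis (Σ ratio = 4, N = 2080):
  wild-type winged: 2080 × 3/4 = 1560
  vestigial-winged: 2080 × 1/4 = 520

1560, 520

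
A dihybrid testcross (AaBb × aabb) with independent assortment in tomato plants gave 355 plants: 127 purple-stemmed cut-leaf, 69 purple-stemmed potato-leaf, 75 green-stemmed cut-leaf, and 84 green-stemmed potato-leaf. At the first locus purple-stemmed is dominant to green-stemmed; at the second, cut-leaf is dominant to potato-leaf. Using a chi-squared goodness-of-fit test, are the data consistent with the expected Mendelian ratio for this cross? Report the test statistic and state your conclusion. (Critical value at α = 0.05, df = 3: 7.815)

A dihybrid testcross with independent assortment gives a 1:1:1:1 ratio.
The 1:1:1:1 ratio has 4 parts, so with N = 355 the expected counts are:
  purple-stemmed cut-leaf: 355 × 1/4 = 88.75
  purple-stemmed potato-leaf: 355 × 1/4 = 88.75
  green-stemmed cut-leaf: 355 × 1/4 = 88.75
  green-stemmed potato-leaf: 355 × 1/4 = 88.75
χ² = Σ (O − E)² / E
  purple-stemmed cut-leaf: (127 − 88.75)² / 88.75 = 16.4852
  purple-stemmed potato-leaf: (69 − 88.75)² / 88.75 = 4.3951
  green-stemmed cut-leaf: (75 − 88.75)² / 88.75 = 2.1303
  green-stemmed potato-leaf: (84 − 88.75)² / 88.75 = 0.2542
χ² = 16.4852 + 4.3951 + 2.1303 + 0.2542 = 23.2648 ≈ 23.265
Degrees of freedom = 4 − 1 = 3; critical value at α = 0.05 is 7.815.
Since 23.265 > 7.815, we reject the null hypothesis — the data do not fit the 1:1:1:1 ratio.

23.265; not consistent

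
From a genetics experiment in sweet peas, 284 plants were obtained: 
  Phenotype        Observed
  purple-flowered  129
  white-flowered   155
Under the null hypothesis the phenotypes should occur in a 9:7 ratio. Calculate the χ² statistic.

Under the 9:7 hypothesis (Σ ratio = 16, N = 284):
  purple-flowered: 284 × 9/16 = 159.75
  white-flowered: 284 × 7/16 = 124.25
χ² = Σ (O − E)² / E
  purple-flowered: (129 − 159.75)² / 159.75 = 5.9190
  white-flowered: (155 − 124.25)² / 124.25 = 7.6102
χ² = 5.9190 + 7.6102 = 13.5292 ≈ 13.529

13.529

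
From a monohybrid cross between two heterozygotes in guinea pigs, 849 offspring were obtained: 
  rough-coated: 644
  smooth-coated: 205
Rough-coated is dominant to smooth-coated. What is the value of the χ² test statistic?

For a monohybrid cross between heterozygotes with complete dominance, the expected phenotypic ratio is 3:1.
The 3:1 ratio has 4 parts, so with N = 849 the expected counts are:
  rough-coated: 849 × 3/4 = 636.75
  smooth-coated: 849 × 1/4 = 212.25
χ² = Σ (O − E)² / E
  rough-coated: (644 − 636.75)² / 636.75 = 0.0825
  smooth-coated: (205 − 212.25)² / 212.25 = 0.2476
χ² = 0.0825 + 0.2476 = 0.3301 ≈ 0.330

0.330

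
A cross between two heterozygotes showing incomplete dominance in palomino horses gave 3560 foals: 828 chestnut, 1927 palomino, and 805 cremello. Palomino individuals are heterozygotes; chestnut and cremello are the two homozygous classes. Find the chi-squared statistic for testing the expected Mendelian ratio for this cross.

24.577

With incomplete dominance, a heterozygote × heterozygote cross gives a 1:2:1 phenotypic ratio.
Expected counts for N = 3560 under a 1:2:1 ratio (total parts = 4):
  chestnut: 3560 × 1/4 = 890
  palomino: 3560 × 2/4 = 1780
  cremello: 3560 × 1/4 = 890
χ² = Σ (O − E)² / E
  chestnut: (828 − 890)² / 890 = 4.3191
  palomino: (1927 − 1780)² / 1780 = 12.1399
  cremello: (805 − 890)² / 890 = 8.1180
χ² = 4.3191 + 12.1399 + 8.1180 = 24.577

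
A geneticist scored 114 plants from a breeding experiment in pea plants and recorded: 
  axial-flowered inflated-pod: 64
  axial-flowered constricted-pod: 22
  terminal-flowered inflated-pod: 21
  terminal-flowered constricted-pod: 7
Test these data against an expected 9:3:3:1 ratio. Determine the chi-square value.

0.027

Total ratio parts = 16. Expected numbers out of 114:
  axial-flowered inflated-pod: 114 × 9/16 = 64.125
  axial-flowered constricted-pod: 114 × 3/16 = 21.375
  terminal-flowered inflated-pod: 114 × 3/16 = 21.375
  terminal-flowered constricted-pod: 114 × 1/16 = 7.125
χ² = Σ (O − E)² / E
  axial-flowered inflated-pod: (64 − 64.125)² / 64.125 = 0.0002
  axial-flowered constricted-pod: (22 − 21.375)² / 21.375 = 0.0183
  terminal-flowered inflated-pod: (21 − 21.375)² / 21.375 = 0.0066
  terminal-flowered constricted-pod: (7 − 7.125)² / 7.125 = 0.0022
χ² = 0.0002 + 0.0183 + 0.0066 + 0.0022 = 0.0273 ≈ 0.027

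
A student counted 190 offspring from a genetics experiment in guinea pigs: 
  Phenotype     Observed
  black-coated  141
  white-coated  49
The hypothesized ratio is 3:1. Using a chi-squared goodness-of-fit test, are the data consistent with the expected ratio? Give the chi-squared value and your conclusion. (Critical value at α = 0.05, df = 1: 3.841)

0.063; consistent

The 3:1 ratio has 4 parts, so with N = 190 the expected counts are:
  black-coated: 190 × 3/4 = 142.5
  white-coated: 190 × 1/4 = 47.5
χ² = Σ (O − E)² / E
  black-coated: (141 − 142.5)² / 142.5 = 0.0158
  white-coated: (49 − 47.5)² / 47.5 = 0.0474
χ² = 0.0158 + 0.0474 = 0.0632 ≈ 0.063
Degrees of freedom = 2 − 1 = 1; critical value at α = 0.05 is 3.841.
Since 0.063 < 3.841, we fail to reject the null hypothesis — the data are consistent with the 3:1 ratio.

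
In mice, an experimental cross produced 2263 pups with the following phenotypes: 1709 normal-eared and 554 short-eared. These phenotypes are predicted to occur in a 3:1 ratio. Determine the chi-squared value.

Total ratio parts = 4. Expected numbers out of 2263:
  normal-eared: 2263 × 3/4 = 1697.25
  short-eared: 2263 × 1/4 = 565.75
χ² = Σ (O − E)² / E
  normal-eared: (1709 − 1697.25)² / 1697.25 = 0.0813
  short-eared: (554 − 565.75)² / 565.75 = 0.2440
χ² = 0.0813 + 0.2440 = 0.3253 ≈ 0.325

0.325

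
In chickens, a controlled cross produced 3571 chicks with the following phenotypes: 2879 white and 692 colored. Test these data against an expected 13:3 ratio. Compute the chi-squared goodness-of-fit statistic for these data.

0.925

The 13:3 ratio has 16 parts, so with N = 3571 the expected counts are:
  white: 3571 × 13/16 = 2901.4375
  colored: 3571 × 3/16 = 669.5625
χ² = Σ (O − E)² / E
  white: (2879 − 2901.4375)² / 2901.4375 = 0.1735
  colored: (692 − 669.5625)² / 669.5625 = 0.7519
χ² = 0.1735 + 0.7519 = 0.9254 ≈ 0.925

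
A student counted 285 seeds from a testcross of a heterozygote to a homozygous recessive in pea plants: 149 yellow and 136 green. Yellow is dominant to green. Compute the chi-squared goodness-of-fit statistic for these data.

A testcross of a heterozygote (Aa × aa) gives a 1:1 phenotypic ratio.
Total ratio parts = 2. Expected numbers out of 285:
  yellow: 285 × 1/2 = 142.5
  green: 285 × 1/2 = 142.5
χ² = Σ (O − E)² / E
  yellow: (149 − 142.5)² / 142.5 = 0.2965
  green: (136 − 142.5)² / 142.5 = 0.2965
χ² = 0.2965 + 0.2965 = 0.593

0.593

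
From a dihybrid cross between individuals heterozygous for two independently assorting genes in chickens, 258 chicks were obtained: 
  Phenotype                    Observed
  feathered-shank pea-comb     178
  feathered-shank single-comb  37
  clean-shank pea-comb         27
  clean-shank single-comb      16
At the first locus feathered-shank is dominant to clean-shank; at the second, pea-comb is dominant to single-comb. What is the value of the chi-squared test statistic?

19.568

A dihybrid F₂ with independent assortment and complete dominance at both loci gives a 9:3:3:1 phenotypic ratio.
Expected counts for N = 258 under a 9:3:3:1 ratio (total parts = 16):
  feathered-shank pea-comb: 258 × 9/16 = 145.125
  feathered-shank single-comb: 258 × 3/16 = 48.375
  clean-shank pea-comb: 258 × 3/16 = 48.375
  clean-shank single-comb: 258 × 1/16 = 16.125
χ² = Σ (O − E)² / E
  feathered-shank pea-comb: (178 − 145.125)² / 145.125 = 7.4471
  feathered-shank single-comb: (37 − 48.375)² / 48.375 = 2.6747
  clean-shank pea-comb: (27 − 48.375)² / 48.375 = 9.4448
  clean-shank single-comb: (16 − 16.125)² / 16.125 = 0.0010
χ² = 7.4471 + 2.6747 + 9.4448 + 0.0010 = 19.5676 ≈ 19.568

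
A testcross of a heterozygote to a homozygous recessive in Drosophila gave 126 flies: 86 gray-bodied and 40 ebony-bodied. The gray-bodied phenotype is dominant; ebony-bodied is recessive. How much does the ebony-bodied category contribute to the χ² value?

A testcross of a heterozygote (Aa × aa) gives a 1:1 phenotypic ratio.
Under the 1:1 hypothesis (Σ ratio = 2, N = 126):
  gray-bodied: 126 × 1/2 = 63
  ebony-bodied: 126 × 1/2 = 63
Contribution of ebony-bodied: (40 − 63)² / 63 = 8.3968

8.397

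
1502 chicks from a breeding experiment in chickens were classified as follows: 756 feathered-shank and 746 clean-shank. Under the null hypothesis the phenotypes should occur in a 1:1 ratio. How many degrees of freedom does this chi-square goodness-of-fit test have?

1

A goodness-of-fit test with 2 phenotype classes has df = 2 − 1 = 1.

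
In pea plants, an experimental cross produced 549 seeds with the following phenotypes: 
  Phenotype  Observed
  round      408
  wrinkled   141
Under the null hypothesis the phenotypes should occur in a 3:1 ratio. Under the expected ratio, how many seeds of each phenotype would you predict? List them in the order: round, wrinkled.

411.75, 137.25

Under the 3:1 hypothesis (Σ ratio = 4, N = 549):
  round: 549 × 3/4 = 411.75
  wrinkled: 549 × 1/4 = 137.25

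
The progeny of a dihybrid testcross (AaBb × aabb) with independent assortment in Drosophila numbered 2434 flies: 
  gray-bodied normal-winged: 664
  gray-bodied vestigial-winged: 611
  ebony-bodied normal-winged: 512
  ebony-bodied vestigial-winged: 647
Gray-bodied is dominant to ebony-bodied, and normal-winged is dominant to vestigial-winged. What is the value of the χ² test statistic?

A dihybrid testcross with independent assortment gives a 1:1:1:1 ratio.
Under the 1:1:1:1 hypothesis (Σ ratio = 4, N = 2434):
  gray-bodied normal-winged: 2434 × 1/4 = 608.5
  gray-bodied vestigial-winged: 2434 × 1/4 = 608.5
  ebony-bodied normal-winged: 2434 × 1/4 = 608.5
  ebony-bodied vestigial-winged: 2434 × 1/4 = 608.5
χ² = Σ (O − E)² / E
  gray-bodied normal-winged: (664 − 608.5)² / 608.5 = 5.0620
  gray-bodied vestigial-winged: (611 − 608.5)² / 608.5 = 0.0103
  ebony-bodied normal-winged: (512 − 608.5)² / 608.5 = 15.3036
  ebony-bodied vestigial-winged: (647 − 608.5)² / 608.5 = 2.4359
χ² = 5.0620 + 0.0103 + 15.3036 + 2.4359 = 22.8118 ≈ 22.812

22.812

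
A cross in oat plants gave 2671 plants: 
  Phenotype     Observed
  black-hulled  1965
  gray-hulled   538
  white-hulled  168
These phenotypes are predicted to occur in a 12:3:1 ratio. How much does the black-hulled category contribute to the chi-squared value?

Under the 12:3:1 hypothesis (Σ ratio = 16, N = 2671):
  black-hulled: 2671 × 12/16 = 2003.25
  gray-hulled: 2671 × 3/16 = 500.8125
  white-hulled: 2671 × 1/16 = 166.9375
Contribution of black-hulled: (1965 − 2003.25)² / 2003.25 = 0.7303

0.730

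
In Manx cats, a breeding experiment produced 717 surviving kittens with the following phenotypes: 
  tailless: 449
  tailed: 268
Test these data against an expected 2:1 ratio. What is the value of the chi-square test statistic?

5.278

The 2:1 ratio has 3 parts, so with N = 717 the expected counts are:
  tailless: 717 × 2/3 = 478
  tailed: 717 × 1/3 = 239
χ² = Σ (O − E)² / E
  tailless: (449 − 478)² / 478 = 1.7594
  tailed: (268 − 239)² / 239 = 3.5188
χ² = 1.7594 + 3.5188 = 5.2782 ≈ 5.278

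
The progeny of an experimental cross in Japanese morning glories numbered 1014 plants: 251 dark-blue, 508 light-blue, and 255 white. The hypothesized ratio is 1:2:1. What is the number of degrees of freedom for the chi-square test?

2

A goodness-of-fit test with 3 phenotype classes has df = 3 − 1 = 2.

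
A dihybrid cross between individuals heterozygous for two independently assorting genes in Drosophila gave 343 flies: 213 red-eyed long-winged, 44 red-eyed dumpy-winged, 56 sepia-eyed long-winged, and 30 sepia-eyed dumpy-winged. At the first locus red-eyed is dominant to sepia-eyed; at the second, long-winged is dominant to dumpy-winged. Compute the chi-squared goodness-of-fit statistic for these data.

12.996

A dihybrid F₂ with independent assortment and complete dominance at both loci gives a 9:3:3:1 phenotypic ratio.
Total ratio parts = 16. Expected numbers out of 343:
  red-eyed long-winged: 343 × 9/16 = 192.9375
  red-eyed dumpy-winged: 343 × 3/16 = 64.3125
  sepia-eyed long-winged: 343 × 3/16 = 64.3125
  sepia-eyed dumpy-winged: 343 × 1/16 = 21.4375
χ² = Σ (O − E)² / E
  red-eyed long-winged: (213 − 192.9375)² / 192.9375 = 2.0862
  red-eyed dumpy-winged: (44 − 64.3125)² / 64.3125 = 6.4155
  sepia-eyed long-winged: (56 − 64.3125)² / 64.3125 = 1.0744
  sepia-eyed dumpy-winged: (30 − 21.4375)² / 21.4375 = 3.4200
χ² = 2.0862 + 6.4155 + 1.0744 + 3.4200 = 12.9961 ≈ 12.996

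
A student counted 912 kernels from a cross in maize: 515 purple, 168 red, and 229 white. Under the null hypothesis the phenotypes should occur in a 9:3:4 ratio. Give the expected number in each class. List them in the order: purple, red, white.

513, 171, 228

Under the 9:3:4 hypothesis (Σ ratio = 16, N = 912):
  purple: 912 × 9/16 = 513
  red: 912 × 3/16 = 171
  white: 912 × 4/16 = 228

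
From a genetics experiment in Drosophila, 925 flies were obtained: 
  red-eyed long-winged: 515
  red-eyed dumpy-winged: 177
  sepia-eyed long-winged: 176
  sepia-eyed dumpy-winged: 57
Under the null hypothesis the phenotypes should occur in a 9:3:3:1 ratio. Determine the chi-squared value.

0.177

The 9:3:3:1 ratio has 16 parts, so with N = 925 the expected counts are:
  red-eyed long-winged: 925 × 9/16 = 520.3125
  red-eyed dumpy-winged: 925 × 3/16 = 173.4375
  sepia-eyed long-winged: 925 × 3/16 = 173.4375
  sepia-eyed dumpy-winged: 925 × 1/16 = 57.8125
χ² = Σ (O − E)² / E
  red-eyed long-winged: (515 − 520.3125)² / 520.3125 = 0.0542
  red-eyed dumpy-winged: (177 − 173.4375)² / 173.4375 = 0.0732
  sepia-eyed long-winged: (176 − 173.4375)² / 173.4375 = 0.0379
  sepia-eyed dumpy-winged: (57 − 57.8125)² / 57.8125 = 0.0114
χ² = 0.0542 + 0.0732 + 0.0379 + 0.0114 = 0.1767 ≈ 0.177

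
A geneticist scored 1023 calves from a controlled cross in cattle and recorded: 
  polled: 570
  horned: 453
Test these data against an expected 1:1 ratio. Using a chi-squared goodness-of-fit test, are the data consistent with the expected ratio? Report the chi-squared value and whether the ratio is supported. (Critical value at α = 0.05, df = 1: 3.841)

Under the 1:1 hypothesis (Σ ratio = 2, N = 1023):
  polled: 1023 × 1/2 = 511.5
  horned: 1023 × 1/2 = 511.5
χ² = Σ (O − E)² / E
  polled: (570 − 511.5)² / 511.5 = 6.6906
  horned: (453 − 511.5)² / 511.5 = 6.6906
χ² = 6.6906 + 6.6906 = 13.3812 ≈ 13.381
Degrees of freedom = 2 − 1 = 1; critical value at α = 0.05 is 3.841.
Since 13.381 > 3.841, we reject the null hypothesis — the data do not fit the 1:1 ratio.

13.381; not consistent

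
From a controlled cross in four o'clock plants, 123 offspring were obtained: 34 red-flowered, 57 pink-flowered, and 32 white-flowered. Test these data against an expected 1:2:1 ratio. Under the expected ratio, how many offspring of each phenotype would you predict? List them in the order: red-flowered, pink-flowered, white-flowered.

Under the 1:2:1 hypothesis (Σ ratio = 4, N = 123):
  red-flowered: 123 × 1/4 = 30.75
  pink-flowered: 123 × 2/4 = 61.5
  white-flowered: 123 × 1/4 = 30.75

30.75, 61.5, 30.75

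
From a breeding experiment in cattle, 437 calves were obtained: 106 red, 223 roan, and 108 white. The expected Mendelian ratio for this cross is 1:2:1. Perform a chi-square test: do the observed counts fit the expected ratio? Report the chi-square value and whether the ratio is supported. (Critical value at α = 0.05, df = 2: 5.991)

Under the 1:2:1 hypothesis (Σ ratio = 4, N = 437):
  red: 437 × 1/4 = 109.25
  roan: 437 × 2/4 = 218.5
  white: 437 × 1/4 = 109.25
χ² = Σ (O − E)² / E
  red: (106 − 109.25)² / 109.25 = 0.0967
  roan: (223 − 218.5)² / 218.5 = 0.0927
  white: (108 − 109.25)² / 109.25 = 0.0143
χ² = 0.0967 + 0.0927 + 0.0143 = 0.2037 ≈ 0.204
Degrees of freedom = 3 − 1 = 2; critical value at α = 0.05 is 5.991.
Since 0.204 < 5.991, we fail to reject the null hypothesis — the data are consistent with the 1:2:1 ratio.

0.204; consistent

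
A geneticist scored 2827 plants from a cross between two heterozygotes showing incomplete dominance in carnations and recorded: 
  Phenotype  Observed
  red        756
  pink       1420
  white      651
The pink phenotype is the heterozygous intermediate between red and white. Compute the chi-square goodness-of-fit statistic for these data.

With incomplete dominance, a heterozygote × heterozygote cross gives a 1:2:1 phenotypic ratio.
Total ratio parts = 4. Expected numbers out of 2827:
  red: 2827 × 1/4 = 706.75
  pink: 2827 × 2/4 = 1413.5
  white: 2827 × 1/4 = 706.75
χ² = Σ (O − E)² / E
  red: (756 − 706.75)² / 706.75 = 3.4320
  pink: (1420 − 1413.5)² / 1413.5 = 0.0299
  white: (651 − 706.75)² / 706.75 = 4.3977
χ² = 3.4320 + 0.0299 + 4.3977 = 7.8596 ≈ 7.860

7.860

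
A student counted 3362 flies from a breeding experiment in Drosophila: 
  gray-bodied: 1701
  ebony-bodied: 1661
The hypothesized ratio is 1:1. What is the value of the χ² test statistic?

0.476

Expected counts for N = 3362 under a 1:1 ratio (total parts = 2):
  gray-bodied: 3362 × 1/2 = 1681
  ebony-bodied: 3362 × 1/2 = 1681
χ² = Σ (O − E)² / E
  gray-bodied: (1701 − 1681)² / 1681 = 0.2380
  ebony-bodied: (1661 − 1681)² / 1681 = 0.2380
χ² = 0.2380 + 0.2380 = 0.476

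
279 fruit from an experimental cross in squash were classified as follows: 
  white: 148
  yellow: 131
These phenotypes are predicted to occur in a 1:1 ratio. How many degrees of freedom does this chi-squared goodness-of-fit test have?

A goodness-of-fit test with 2 phenotype classes has df = 2 − 1 = 1.

1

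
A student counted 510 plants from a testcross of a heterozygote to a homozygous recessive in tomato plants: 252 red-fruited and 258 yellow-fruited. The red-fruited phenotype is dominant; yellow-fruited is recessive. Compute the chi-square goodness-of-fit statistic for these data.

0.071

A testcross of a heterozygote (Aa × aa) gives a 1:1 phenotypic ratio.
Expected counts for N = 510 under a 1:1 ratio (total parts = 2):
  red-fruited: 510 × 1/2 = 255
  yellow-fruited: 510 × 1/2 = 255
χ² = Σ (O − E)² / E
  red-fruited: (252 − 255)² / 255 = 0.0353
  yellow-fruited: (258 − 255)² / 255 = 0.0353
χ² = 0.0353 + 0.0353 = 0.0706 ≈ 0.071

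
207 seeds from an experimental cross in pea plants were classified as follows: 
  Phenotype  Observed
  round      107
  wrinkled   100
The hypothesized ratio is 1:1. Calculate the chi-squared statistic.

0.237

Total ratio parts = 2. Expected numbers out of 207:
  round: 207 × 1/2 = 103.5
  wrinkled: 207 × 1/2 = 103.5
χ² = Σ (O − E)² / E
  round: (107 − 103.5)² / 103.5 = 0.1184
  wrinkled: (100 − 103.5)² / 103.5 = 0.1184
χ² = 0.1184 + 0.1184 = 0.2368 ≈ 0.237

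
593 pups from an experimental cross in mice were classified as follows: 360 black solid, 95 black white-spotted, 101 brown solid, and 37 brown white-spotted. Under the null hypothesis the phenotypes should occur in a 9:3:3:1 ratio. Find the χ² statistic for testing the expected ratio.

5.386

The 9:3:3:1 ratio has 16 parts, so with N = 593 the expected counts are:
  black solid: 593 × 9/16 = 333.5625
  black white-spotted: 593 × 3/16 = 111.1875
  brown solid: 593 × 3/16 = 111.1875
  brown white-spotted: 593 × 1/16 = 37.0625
χ² = Σ (O − E)² / E
  black solid: (360 − 333.5625)² / 333.5625 = 2.0954
  black white-spotted: (95 − 111.1875)² / 111.1875 = 2.3567
  brown solid: (101 − 111.1875)² / 111.1875 = 0.9334
  brown white-spotted: (37 − 37.0625)² / 37.0625 = 0.0001
χ² = 2.0954 + 2.3567 + 0.9334 + 0.0001 = 5.3856 ≈ 5.386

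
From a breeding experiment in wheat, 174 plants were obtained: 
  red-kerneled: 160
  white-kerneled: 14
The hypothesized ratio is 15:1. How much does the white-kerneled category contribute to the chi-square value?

0.898

The 15:1 ratio has 16 parts, so with N = 174 the expected counts are:
  red-kerneled: 174 × 15/16 = 163.125
  white-kerneled: 174 × 1/16 = 10.875
Contribution of white-kerneled: (14 − 10.875)² / 10.875 = 0.8980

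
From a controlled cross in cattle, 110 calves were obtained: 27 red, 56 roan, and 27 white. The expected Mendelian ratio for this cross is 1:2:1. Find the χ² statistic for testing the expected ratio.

Expected counts for N = 110 under a 1:2:1 ratio (total parts = 4):
  red: 110 × 1/4 = 27.5
  roan: 110 × 2/4 = 55
  white: 110 × 1/4 = 27.5
χ² = Σ (O − E)² / E
  red: (27 − 27.5)² / 27.5 = 0.0091
  roan: (56 − 55)² / 55 = 0.0182
  white: (27 − 27.5)² / 27.5 = 0.0091
χ² = 0.0091 + 0.0182 + 0.0091 = 0.0364 ≈ 0.036

0.036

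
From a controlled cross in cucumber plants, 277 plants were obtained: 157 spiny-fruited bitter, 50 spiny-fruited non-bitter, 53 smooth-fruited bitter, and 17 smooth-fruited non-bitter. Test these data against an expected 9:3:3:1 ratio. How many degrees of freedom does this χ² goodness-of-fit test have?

A goodness-of-fit test with 4 phenotype classes has df = 4 − 1 = 3.

3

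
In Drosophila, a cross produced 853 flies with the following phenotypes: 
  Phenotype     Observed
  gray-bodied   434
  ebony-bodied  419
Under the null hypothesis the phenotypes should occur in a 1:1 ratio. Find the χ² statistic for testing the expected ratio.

Under the 1:1 hypothesis (Σ ratio = 2, N = 853):
  gray-bodied: 853 × 1/2 = 426.5
  ebony-bodied: 853 × 1/2 = 426.5
χ² = Σ (O − E)² / E
  gray-bodied: (434 − 426.5)² / 426.5 = 0.1319
  ebony-bodied: (419 − 426.5)² / 426.5 = 0.1319
χ² = 0.1319 + 0.1319 = 0.2638 ≈ 0.264

0.264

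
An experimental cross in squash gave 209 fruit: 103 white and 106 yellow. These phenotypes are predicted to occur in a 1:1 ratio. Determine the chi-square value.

0.043

Under the 1:1 hypothesis (Σ ratio = 2, N = 209):
  white: 209 × 1/2 = 104.5
  yellow: 209 × 1/2 = 104.5
χ² = Σ (O − E)² / E
  white: (103 − 104.5)² / 104.5 = 0.0215
  yellow: (106 − 104.5)² / 104.5 = 0.0215
χ² = 0.0215 + 0.0215 = 0.043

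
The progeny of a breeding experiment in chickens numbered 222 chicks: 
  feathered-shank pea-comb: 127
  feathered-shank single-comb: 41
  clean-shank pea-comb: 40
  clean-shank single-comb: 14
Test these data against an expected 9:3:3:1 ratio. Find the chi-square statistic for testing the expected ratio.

0.110

The 9:3:3:1 ratio has 16 parts, so with N = 222 the expected counts are:
  feathered-shank pea-comb: 222 × 9/16 = 124.875
  feathered-shank single-comb: 222 × 3/16 = 41.625
  clean-shank pea-comb: 222 × 3/16 = 41.625
  clean-shank single-comb: 222 × 1/16 = 13.875
χ² = Σ (O − E)² / E
  feathered-shank pea-comb: (127 − 124.875)² / 124.875 = 0.0362
  feathered-shank single-comb: (41 − 41.625)² / 41.625 = 0.0094
  clean-shank pea-comb: (40 − 41.625)² / 41.625 = 0.0634
  clean-shank single-comb: (14 − 13.875)² / 13.875 = 0.0011
χ² = 0.0362 + 0.0094 + 0.0634 + 0.0011 = 0.1101 ≈ 0.110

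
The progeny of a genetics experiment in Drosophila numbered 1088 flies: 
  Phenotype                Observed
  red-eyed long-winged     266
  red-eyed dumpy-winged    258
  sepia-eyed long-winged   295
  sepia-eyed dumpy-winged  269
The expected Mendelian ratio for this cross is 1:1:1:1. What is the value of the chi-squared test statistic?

2.831

The 1:1:1:1 ratio has 4 parts, so with N = 1088 the expected counts are:
  red-eyed long-winged: 1088 × 1/4 = 272
  red-eyed dumpy-winged: 1088 × 1/4 = 272
  sepia-eyed long-winged: 1088 × 1/4 = 272
  sepia-eyed dumpy-winged: 1088 × 1/4 = 272
χ² = Σ (O − E)² / E
  red-eyed long-winged: (266 − 272)² / 272 = 0.1324
  red-eyed dumpy-winged: (258 − 272)² / 272 = 0.7206
  sepia-eyed long-winged: (295 − 272)² / 272 = 1.9449
  sepia-eyed dumpy-winged: (269 − 272)² / 272 = 0.0331
χ² = 0.1324 + 0.7206 + 1.9449 + 0.0331 = 2.831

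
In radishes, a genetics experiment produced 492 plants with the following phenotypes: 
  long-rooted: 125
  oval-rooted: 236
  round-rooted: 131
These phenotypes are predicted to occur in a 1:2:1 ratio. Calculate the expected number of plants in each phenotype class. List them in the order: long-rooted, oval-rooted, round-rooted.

Expected counts for N = 492 under a 1:2:1 ratio (total parts = 4):
  long-rooted: 492 × 1/4 = 123
  oval-rooted: 492 × 2/4 = 246
  round-rooted: 492 × 1/4 = 123

123, 246, 123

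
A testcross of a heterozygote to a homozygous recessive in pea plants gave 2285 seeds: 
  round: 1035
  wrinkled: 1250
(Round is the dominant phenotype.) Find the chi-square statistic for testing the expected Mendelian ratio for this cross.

A testcross of a heterozygote (Aa × aa) gives a 1:1 phenotypic ratio.
The 1:1 ratio has 2 parts, so with N = 2285 the expected counts are:
  round: 2285 × 1/2 = 1142.5
  wrinkled: 2285 × 1/2 = 1142.5
χ² = Σ (O − E)² / E
  round: (1035 − 1142.5)² / 1142.5 = 10.1149
  wrinkled: (1250 − 1142.5)² / 1142.5 = 10.1149
χ² = 10.1149 + 10.1149 = 20.2298 ≈ 20.230

20.230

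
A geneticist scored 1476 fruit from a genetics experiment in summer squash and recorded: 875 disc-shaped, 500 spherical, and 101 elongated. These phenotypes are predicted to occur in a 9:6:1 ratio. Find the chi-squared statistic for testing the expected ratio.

Total ratio parts = 16. Expected numbers out of 1476:
  disc-shaped: 1476 × 9/16 = 830.25
  spherical: 1476 × 6/16 = 553.5
  elongated: 1476 × 1/16 = 92.25
χ² = Σ (O − E)² / E
  disc-shaped: (875 − 830.25)² / 830.25 = 2.4120
  spherical: (500 − 553.5)² / 553.5 = 5.1712
  elongated: (101 − 92.25)² / 92.25 = 0.8299
χ² = 2.4120 + 5.1712 + 0.8299 = 8.4131 ≈ 8.413

8.413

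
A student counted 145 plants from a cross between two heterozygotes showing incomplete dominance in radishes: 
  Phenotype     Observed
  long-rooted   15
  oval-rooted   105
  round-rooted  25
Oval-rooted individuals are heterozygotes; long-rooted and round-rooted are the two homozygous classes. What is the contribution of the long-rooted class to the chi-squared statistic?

12.457

With incomplete dominance, a heterozygote × heterozygote cross gives a 1:2:1 phenotypic ratio.
Total ratio parts = 4. Expected numbers out of 145:
  long-rooted: 145 × 1/4 = 36.25
  oval-rooted: 145 × 2/4 = 72.5
  round-rooted: 145 × 1/4 = 36.25
Contribution of long-rooted: (15 − 36.25)² / 36.25 = 12.4569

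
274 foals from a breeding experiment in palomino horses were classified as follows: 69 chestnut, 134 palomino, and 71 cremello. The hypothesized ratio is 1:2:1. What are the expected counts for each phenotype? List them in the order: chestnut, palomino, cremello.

68.5, 137, 68.5

The 1:2:1 ratio has 4 parts, so with N = 274 the expected counts are:
  chestnut: 274 × 1/4 = 68.5
  palomino: 274 × 2/4 = 137
  cremello: 274 × 1/4 = 68.5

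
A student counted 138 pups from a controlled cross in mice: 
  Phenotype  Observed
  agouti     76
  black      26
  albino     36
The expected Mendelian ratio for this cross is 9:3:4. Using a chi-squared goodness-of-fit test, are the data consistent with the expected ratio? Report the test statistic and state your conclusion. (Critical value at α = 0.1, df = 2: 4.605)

0.100; consistent

The 9:3:4 ratio has 16 parts, so with N = 138 the expected counts are:
  agouti: 138 × 9/16 = 77.625
  black: 138 × 3/16 = 25.875
  albino: 138 × 4/16 = 34.5
χ² = Σ (O − E)² / E
  agouti: (76 − 77.625)² / 77.625 = 0.0340
  black: (26 − 25.875)² / 25.875 = 0.0006
  albino: (36 − 34.5)² / 34.5 = 0.0652
χ² = 0.0340 + 0.0006 + 0.0652 = 0.0998 ≈ 0.100
Degrees of freedom = 3 − 1 = 2; critical value at α = 0.1 is 4.605.
Since 0.100 < 4.605, we fail to reject the null hypothesis — the data are consistent with the 9:3:4 ratio.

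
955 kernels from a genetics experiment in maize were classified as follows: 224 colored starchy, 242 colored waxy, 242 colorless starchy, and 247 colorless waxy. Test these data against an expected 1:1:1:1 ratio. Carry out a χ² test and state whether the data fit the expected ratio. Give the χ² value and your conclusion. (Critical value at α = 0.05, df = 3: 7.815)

The 1:1:1:1 ratio has 4 parts, so with N = 955 the expected counts are:
  colored starchy: 955 × 1/4 = 238.75
  colored waxy: 955 × 1/4 = 238.75
  colorless starchy: 955 × 1/4 = 238.75
  colorless waxy: 955 × 1/4 = 238.75
χ² = Σ (O − E)² / E
  colored starchy: (224 − 238.75)² / 238.75 = 0.9113
  colored waxy: (242 − 238.75)² / 238.75 = 0.0442
  colorless starchy: (242 − 238.75)² / 238.75 = 0.0442
  colorless waxy: (247 − 238.75)² / 238.75 = 0.2851
χ² = 0.9113 + 0.0442 + 0.0442 + 0.2851 = 1.2848 ≈ 1.285
Degrees of freedom = 4 − 1 = 3; critical value at α = 0.05 is 7.815.
Since 1.285 < 7.815, we fail to reject the null hypothesis — the data are consistent with the 1:1:1:1 ratio.

1.285; consistent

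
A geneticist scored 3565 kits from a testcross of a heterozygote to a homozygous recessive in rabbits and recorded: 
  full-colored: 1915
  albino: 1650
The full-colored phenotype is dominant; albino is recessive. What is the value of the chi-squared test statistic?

19.698

A testcross of a heterozygote (Aa × aa) gives a 1:1 phenotypic ratio.
Under the 1:1 hypothesis (Σ ratio = 2, N = 3565):
  full-colored: 3565 × 1/2 = 1782.5
  albino: 3565 × 1/2 = 1782.5
χ² = Σ (O − E)² / E
  full-colored: (1915 − 1782.5)² / 1782.5 = 9.8492
  albino: (1650 − 1782.5)² / 1782.5 = 9.8492
χ² = 9.8492 + 9.8492 = 19.6984 ≈ 19.698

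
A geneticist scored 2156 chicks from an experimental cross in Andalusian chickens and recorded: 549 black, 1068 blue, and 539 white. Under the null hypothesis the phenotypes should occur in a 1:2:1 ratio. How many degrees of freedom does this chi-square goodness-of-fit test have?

A goodness-of-fit test with 3 phenotype classes has df = 3 − 1 = 2.

2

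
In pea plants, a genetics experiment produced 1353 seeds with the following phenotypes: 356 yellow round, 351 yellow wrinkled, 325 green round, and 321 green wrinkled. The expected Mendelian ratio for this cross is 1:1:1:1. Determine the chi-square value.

2.811

The 1:1:1:1 ratio has 4 parts, so with N = 1353 the expected counts are:
  yellow round: 1353 × 1/4 = 338.25
  yellow wrinkled: 1353 × 1/4 = 338.25
  green round: 1353 × 1/4 = 338.25
  green wrinkled: 1353 × 1/4 = 338.25
χ² = Σ (O − E)² / E
  yellow round: (356 − 338.25)² / 338.25 = 0.9314
  yellow wrinkled: (351 − 338.25)² / 338.25 = 0.4806
  green round: (325 − 338.25)² / 338.25 = 0.5190
  green wrinkled: (321 − 338.25)² / 338.25 = 0.8797
χ² = 0.9314 + 0.4806 + 0.5190 + 0.8797 = 2.8107 ≈ 2.811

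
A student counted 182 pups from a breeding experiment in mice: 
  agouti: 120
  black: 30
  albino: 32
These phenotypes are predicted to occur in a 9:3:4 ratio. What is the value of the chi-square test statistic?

The 9:3:4 ratio has 16 parts, so with N = 182 the expected counts are:
  agouti: 182 × 9/16 = 102.375
  black: 182 × 3/16 = 34.125
  albino: 182 × 4/16 = 45.5
χ² = Σ (O − E)² / E
  agouti: (120 − 102.375)² / 102.375 = 3.0343
  black: (30 − 34.125)² / 34.125 = 0.4986
  albino: (32 − 45.5)² / 45.5 = 4.0055
χ² = 3.0343 + 0.4986 + 4.0055 = 7.5384 ≈ 7.538

7.538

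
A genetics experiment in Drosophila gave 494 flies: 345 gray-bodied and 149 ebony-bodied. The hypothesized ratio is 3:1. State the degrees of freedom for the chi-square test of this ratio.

1

A goodness-of-fit test with 2 phenotype classes has df = 2 − 1 = 1.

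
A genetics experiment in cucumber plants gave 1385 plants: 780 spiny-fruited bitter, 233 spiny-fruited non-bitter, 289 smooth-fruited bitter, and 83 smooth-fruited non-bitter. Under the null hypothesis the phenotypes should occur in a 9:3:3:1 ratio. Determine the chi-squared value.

6.199

The 9:3:3:1 ratio has 16 parts, so with N = 1385 the expected counts are:
  spiny-fruited bitter: 1385 × 9/16 = 779.0625
  spiny-fruited non-bitter: 1385 × 3/16 = 259.6875
  smooth-fruited bitter: 1385 × 3/16 = 259.6875
  smooth-fruited non-bitter: 1385 × 1/16 = 86.5625
χ² = Σ (O − E)² / E
  spiny-fruited bitter: (780 − 779.0625)² / 779.0625 = 0.0011
  spiny-fruited non-bitter: (233 − 259.6875)² / 259.6875 = 2.7426
  smooth-fruited bitter: (289 − 259.6875)² / 259.6875 = 3.3087
  smooth-fruited non-bitter: (83 − 86.5625)² / 86.5625 = 0.1466
χ² = 0.0011 + 2.7426 + 3.3087 + 0.1466 = 6.199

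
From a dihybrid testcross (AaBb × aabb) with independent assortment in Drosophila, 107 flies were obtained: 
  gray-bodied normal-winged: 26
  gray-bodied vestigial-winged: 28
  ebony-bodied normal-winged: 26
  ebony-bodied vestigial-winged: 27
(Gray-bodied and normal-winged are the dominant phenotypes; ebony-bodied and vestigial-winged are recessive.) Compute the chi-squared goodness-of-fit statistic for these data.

A dihybrid testcross with independent assortment gives a 1:1:1:1 ratio.
Expected counts for N = 107 under a 1:1:1:1 ratio (total parts = 4):
  gray-bodied normal-winged: 107 × 1/4 = 26.75
  gray-bodied vestigial-winged: 107 × 1/4 = 26.75
  ebony-bodied normal-winged: 107 × 1/4 = 26.75
  ebony-bodied vestigial-winged: 107 × 1/4 = 26.75
χ² = Σ (O − E)² / E
  gray-bodied normal-winged: (26 − 26.75)² / 26.75 = 0.0210
  gray-bodied vestigial-winged: (28 − 26.75)² / 26.75 = 0.0584
  ebony-bodied normal-winged: (26 − 26.75)² / 26.75 = 0.0210
  ebony-bodied vestigial-winged: (27 − 26.75)² / 26.75 = 0.0023
χ² = 0.0210 + 0.0584 + 0.0210 + 0.0023 = 0.1027 ≈ 0.103

0.103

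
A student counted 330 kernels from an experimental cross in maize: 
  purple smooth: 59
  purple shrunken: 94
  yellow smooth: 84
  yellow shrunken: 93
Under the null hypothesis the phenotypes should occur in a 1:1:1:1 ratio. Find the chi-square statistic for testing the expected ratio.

9.661

The 1:1:1:1 ratio has 4 parts, so with N = 330 the expected counts are:
  purple smooth: 330 × 1/4 = 82.5
  purple shrunken: 330 × 1/4 = 82.5
  yellow smooth: 330 × 1/4 = 82.5
  yellow shrunken: 330 × 1/4 = 82.5
χ² = Σ (O − E)² / E
  purple smooth: (59 − 82.5)² / 82.5 = 6.6939
  purple shrunken: (94 − 82.5)² / 82.5 = 1.6030
  yellow smooth: (84 − 82.5)² / 82.5 = 0.0273
  yellow shrunken: (93 − 82.5)² / 82.5 = 1.3364
χ² = 6.6939 + 1.6030 + 0.0273 + 1.3364 = 9.6606 ≈ 9.661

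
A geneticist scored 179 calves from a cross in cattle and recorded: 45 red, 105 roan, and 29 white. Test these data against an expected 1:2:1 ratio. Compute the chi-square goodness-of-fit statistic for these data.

Under the 1:2:1 hypothesis (Σ ratio = 4, N = 179):
  red: 179 × 1/4 = 44.75
  roan: 179 × 2/4 = 89.5
  white: 179 × 1/4 = 44.75
χ² = Σ (O − E)² / E
  red: (45 − 44.75)² / 44.75 = 0.0014
  roan: (105 − 89.5)² / 89.5 = 2.6844
  white: (29 − 44.75)² / 44.75 = 5.5433
χ² = 0.0014 + 2.6844 + 5.5433 = 8.2291 ≈ 8.229

8.229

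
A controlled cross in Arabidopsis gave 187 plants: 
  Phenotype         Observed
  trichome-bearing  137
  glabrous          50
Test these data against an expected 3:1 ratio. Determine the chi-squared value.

0.301

Total ratio parts = 4. Expected numbers out of 187:
  trichome-bearing: 187 × 3/4 = 140.25
  glabrous: 187 × 1/4 = 46.75
χ² = Σ (O − E)² / E
  trichome-bearing: (137 − 140.25)² / 140.25 = 0.0753
  glabrous: (50 − 46.75)² / 46.75 = 0.2259
χ² = 0.0753 + 0.2259 = 0.3012 ≈ 0.301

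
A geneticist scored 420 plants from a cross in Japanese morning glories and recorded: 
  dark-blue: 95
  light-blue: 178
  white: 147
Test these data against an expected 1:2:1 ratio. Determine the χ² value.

Expected counts for N = 420 under a 1:2:1 ratio (total parts = 4):
  dark-blue: 420 × 1/4 = 105
  light-blue: 420 × 2/4 = 210
  white: 420 × 1/4 = 105
χ² = Σ (O − E)² / E
  dark-blue: (95 − 105)² / 105 = 0.9524
  light-blue: (178 − 210)² / 210 = 4.8762
  white: (147 − 105)² / 105 = 16.8000
χ² = 0.9524 + 4.8762 + 16.8000 = 22.6286 ≈ 22.629

22.629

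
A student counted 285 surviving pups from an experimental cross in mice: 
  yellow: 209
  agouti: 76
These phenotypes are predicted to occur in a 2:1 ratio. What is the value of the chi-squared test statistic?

5.700

The 2:1 ratio has 3 parts, so with N = 285 the expected counts are:
  yellow: 285 × 2/3 = 190
  agouti: 285 × 1/3 = 95
χ² = Σ (O − E)² / E
  yellow: (209 − 190)² / 190 = 1.9000
  agouti: (76 − 95)² / 95 = 3.8000
χ² = 1.9000 + 3.8000 = 5.700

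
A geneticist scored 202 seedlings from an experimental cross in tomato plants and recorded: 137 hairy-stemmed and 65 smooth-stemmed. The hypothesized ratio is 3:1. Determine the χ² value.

5.551

The 3:1 ratio has 4 parts, so with N = 202 the expected counts are:
  hairy-stemmed: 202 × 3/4 = 151.5
  smooth-stemmed: 202 × 1/4 = 50.5
χ² = Σ (O − E)² / E
  hairy-stemmed: (137 − 151.5)² / 151.5 = 1.3878
  smooth-stemmed: (65 − 50.5)² / 50.5 = 4.1634
χ² = 1.3878 + 4.1634 = 5.5512 ≈ 5.551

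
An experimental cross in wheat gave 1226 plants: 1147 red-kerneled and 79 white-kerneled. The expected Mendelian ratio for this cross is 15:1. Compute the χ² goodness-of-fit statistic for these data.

0.079

The 15:1 ratio has 16 parts, so with N = 1226 the expected counts are:
  red-kerneled: 1226 × 15/16 = 1149.375
  white-kerneled: 1226 × 1/16 = 76.625
χ² = Σ (O − E)² / E
  red-kerneled: (1147 − 1149.375)² / 1149.375 = 0.0049
  white-kerneled: (79 − 76.625)² / 76.625 = 0.0736
χ² = 0.0049 + 0.0736 = 0.0785 ≈ 0.079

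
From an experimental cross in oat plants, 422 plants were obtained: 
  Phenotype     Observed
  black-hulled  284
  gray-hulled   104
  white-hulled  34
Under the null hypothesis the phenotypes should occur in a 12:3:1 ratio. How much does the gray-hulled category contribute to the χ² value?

7.820

The 12:3:1 ratio has 16 parts, so with N = 422 the expected counts are:
  black-hulled: 422 × 12/16 = 316.5
  gray-hulled: 422 × 3/16 = 79.125
  white-hulled: 422 × 1/16 = 26.375
Contribution of gray-hulled: (104 − 79.125)² / 79.125 = 7.8201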